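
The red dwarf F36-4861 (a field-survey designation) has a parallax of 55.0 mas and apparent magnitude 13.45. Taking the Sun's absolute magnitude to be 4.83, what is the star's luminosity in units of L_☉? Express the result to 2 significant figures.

d = 1/p = 1000/55.0 mas = 18.18 pc
M = m − 5 log₁₀ d + 5 = 13.45 − 5·1.2596 + 5 = 12.152
M − M_☉ = 12.152 − 4.83 = 7.322
L/L_☉ = 10^(−0.4 × 7.322) = 1.178×10^-3

L/L_☉ ≈ 1.2×10^-3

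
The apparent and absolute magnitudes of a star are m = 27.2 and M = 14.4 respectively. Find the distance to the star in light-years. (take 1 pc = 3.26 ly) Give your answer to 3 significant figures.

Distance modulus: m − M = 27.2 − (14.4) = 12.800
m − M = 5 log₁₀ d − 5
log₁₀ d = (m − M)/5 + 1 = 3.5600
d = 10^3.5600 = 3631 pc
= 11840 ly

d ≈ 11800 ly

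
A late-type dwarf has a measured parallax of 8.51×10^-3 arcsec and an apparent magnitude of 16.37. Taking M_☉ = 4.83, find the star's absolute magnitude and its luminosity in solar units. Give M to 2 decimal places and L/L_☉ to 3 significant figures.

d = 1/p = 1/8.51×10^-3″ = 117.5 pc
M = m − 5 log₁₀ d + 5 = 16.37 − 5·2.0701 + 5 = 11.020
M − M_☉ = 11.020 − 4.83 = 6.190
L/L_☉ = 10^(−0.4 × 6.190) = 3.343×10^-3

M ≈ 11.02; L/L_☉ ≈ 3.34×10^-3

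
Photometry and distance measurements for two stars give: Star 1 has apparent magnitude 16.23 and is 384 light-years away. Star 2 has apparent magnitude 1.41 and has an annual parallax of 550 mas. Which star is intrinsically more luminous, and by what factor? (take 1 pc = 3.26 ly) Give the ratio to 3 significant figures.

Star 1: d = 384 ly / 3.26 = 117.8 pc
Star 1: M = m − 5 log₁₀ d + 5 = 16.23 − 5·2.0711 + 5 = 10.874
Star 2: p = 550 mas = 0.550″ → d = 1/p = 1.818 pc
Star 2: M = m − 5 log₁₀ d + 5 = 1.41 − 5·0.2596 + 5 = 5.112
ΔM = M_1 − M_2 = 10.874 − (5.112) = 5.763; smaller M is more luminous → Star 2.
L ratio = 10^(0.4 |ΔM|) = 10^2.305 = 201.9

Star 2 is more luminous, by a factor of 202.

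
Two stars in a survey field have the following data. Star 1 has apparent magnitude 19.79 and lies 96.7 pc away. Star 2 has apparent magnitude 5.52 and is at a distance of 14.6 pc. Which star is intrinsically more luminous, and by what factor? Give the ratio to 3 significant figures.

Star 2 is more luminous, by a factor of 11600.

Star 1: M = m − 5 log₁₀ d + 5 = 19.79 − 5·1.9854 + 5 = 14.863
Star 2: M = m − 5 log₁₀ d + 5 = 5.52 − 5·1.1644 + 5 = 4.698
ΔM = M_1 − M_2 = 14.863 − (4.698) = 10.165; smaller M is more luminous → Star 2.
L ratio = 10^(0.4 |ΔM|) = 10^4.066 = 11640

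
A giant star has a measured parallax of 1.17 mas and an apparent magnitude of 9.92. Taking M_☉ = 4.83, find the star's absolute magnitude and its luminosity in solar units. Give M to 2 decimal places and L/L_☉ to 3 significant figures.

M ≈ 0.26; L/L_☉ ≈ 67.2

d = 1/p = 1000/1.17 mas = 854.7 pc
M = m − 5 log₁₀ d + 5 = 9.92 − 5·2.9318 + 5 = 0.261
M − M_☉ = 0.261 − 4.83 = -4.569
L/L_☉ = 10^(−0.4 × -4.569) = 67.24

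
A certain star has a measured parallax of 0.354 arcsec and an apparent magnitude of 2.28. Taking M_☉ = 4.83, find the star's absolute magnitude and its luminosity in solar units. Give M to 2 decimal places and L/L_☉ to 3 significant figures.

d = 1/p = 1/0.354″ = 2.825 pc
M = m − 5 log₁₀ d + 5 = 2.28 − 5·0.4510 + 5 = 5.025
M − M_☉ = 5.025 − 4.83 = 0.195
L/L_☉ = 10^(−0.4 × 0.195) = 0.8356

M ≈ 5.03; L/L_☉ ≈ 0.836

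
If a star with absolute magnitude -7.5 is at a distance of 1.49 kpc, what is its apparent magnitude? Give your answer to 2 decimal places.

d = 1.49 kpc = 1490 pc
m = M + 5 log₁₀ d − 5 = -7.5 + 5·3.1732 − 5 = 3.366

m ≈ 3.37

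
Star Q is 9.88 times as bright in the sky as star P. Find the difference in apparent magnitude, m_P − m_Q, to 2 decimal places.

m_P − m_Q ≈ 2.49

Pogson: Δm = −2.5 log₁₀(ratio) = −2.5 log₁₀(9.88) = −2.5 × 0.9948 = -2.487
Star Q is brighter so has the smaller magnitude: m_P − m_Q is positive.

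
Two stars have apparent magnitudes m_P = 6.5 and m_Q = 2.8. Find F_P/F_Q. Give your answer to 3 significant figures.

F_P/F_Q ≈ 0.0331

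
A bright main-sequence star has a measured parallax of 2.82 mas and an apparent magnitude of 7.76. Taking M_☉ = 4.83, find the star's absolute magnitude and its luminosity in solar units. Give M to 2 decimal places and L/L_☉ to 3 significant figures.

M ≈ 0.01; L/L_☉ ≈ 84.6

d = 1/p = 1000/2.82 mas = 354.6 pc
M = m − 5 log₁₀ d + 5 = 7.76 − 5·2.5498 + 5 = 0.011
M − M_☉ = 0.011 − 4.83 = -4.819
L/L_☉ = 10^(−0.4 × -4.819) = 84.63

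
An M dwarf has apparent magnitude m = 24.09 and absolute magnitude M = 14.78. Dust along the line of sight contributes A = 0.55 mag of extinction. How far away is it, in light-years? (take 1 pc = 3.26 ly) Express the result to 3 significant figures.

m − M = 5 log₁₀(d/10 pc) + A  ⇒  24.09 − (14.78) − 0.55 = 5 log₁₀(d/10)
8.760 = 5 log₁₀(d/10)
log₁₀ d = (m − M − A)/5 + 1 = 2.7520
d = 10^2.7520 = 564.9 pc
= 1842 ly

d ≈ 1840 ly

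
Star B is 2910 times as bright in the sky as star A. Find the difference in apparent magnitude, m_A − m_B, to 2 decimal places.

m_A − m_B ≈ 8.66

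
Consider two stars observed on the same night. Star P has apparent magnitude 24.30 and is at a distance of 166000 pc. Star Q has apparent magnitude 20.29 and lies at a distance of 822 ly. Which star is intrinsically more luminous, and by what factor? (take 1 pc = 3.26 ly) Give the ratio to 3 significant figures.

Star P: M = m − 5 log₁₀ d + 5 = 24.30 − 5·5.2201 + 5 = 3.199
Star Q: d = 822 ly / 3.26 = 252.1 pc
Star Q: M = m − 5 log₁₀ d + 5 = 20.29 − 5·2.4017 + 5 = 13.282
ΔM = M_P − M_Q = 3.199 − (13.282) = -10.082; smaller M is more luminous → Star P.
L ratio = 10^(0.4 |ΔM|) = 10^4.033 = 10790

Star P is more luminous, by a factor of 10800.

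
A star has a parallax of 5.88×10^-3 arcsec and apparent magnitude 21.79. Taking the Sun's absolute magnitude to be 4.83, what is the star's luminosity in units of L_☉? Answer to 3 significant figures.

L/L_☉ ≈ 4.76×10^-5

d = 1/p = 1/5.88×10^-3″ = 170.1 pc
M = m − 5 log₁₀ d + 5 = 21.79 − 5·2.2306 + 5 = 15.637
M − M_☉ = 15.637 − 4.83 = 10.807
L/L_☉ = 10^(−0.4 × 10.807) = 4.756×10^-5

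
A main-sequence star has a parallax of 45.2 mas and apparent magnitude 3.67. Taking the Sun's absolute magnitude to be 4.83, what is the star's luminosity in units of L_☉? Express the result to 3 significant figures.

L/L_☉ ≈ 14.2

d = 1/p = 1000/45.2 mas = 22.12 pc
M = m − 5 log₁₀ d + 5 = 3.67 − 5·1.3449 + 5 = 1.946
M − M_☉ = 1.946 − 4.83 = -2.884
L/L_☉ = 10^(−0.4 × -2.884) = 14.25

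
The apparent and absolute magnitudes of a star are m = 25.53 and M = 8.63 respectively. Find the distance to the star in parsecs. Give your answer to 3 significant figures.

d ≈ 24000 pc

Distance modulus: m − M = 25.53 − (8.63) = 16.900
m − M = 5 log₁₀ d − 5
log₁₀ d = (m − M)/5 + 1 = 4.3800
d = 10^4.3800 = 23990 pc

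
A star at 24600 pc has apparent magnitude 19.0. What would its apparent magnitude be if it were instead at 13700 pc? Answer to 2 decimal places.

m ≈ 17.73

Flux ∝ 1/d², so Δm = 5 log₁₀(d₂/d₁) = 5 log₁₀(13700/24600) = -1.271
m₂ = m₁ + Δm = 19.0 + (-1.271) = 17.729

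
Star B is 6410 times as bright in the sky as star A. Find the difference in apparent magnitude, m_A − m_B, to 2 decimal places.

Pogson: Δm = −2.5 log₁₀(ratio) = −2.5 log₁₀(6410) = −2.5 × 3.8069 = -9.517
Star B is brighter so has the smaller magnitude: m_A − m_B is positive.

m_A − m_B ≈ 9.52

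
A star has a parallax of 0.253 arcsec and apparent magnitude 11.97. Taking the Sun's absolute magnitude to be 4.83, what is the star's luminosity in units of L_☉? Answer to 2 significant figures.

L/L_☉ ≈ 2.2×10^-4

d = 1/p = 1/0.253″ = 3.953 pc
M = m − 5 log₁₀ d + 5 = 11.97 − 5·0.5969 + 5 = 13.986
M − M_☉ = 13.986 − 4.83 = 9.156
L/L_☉ = 10^(−0.4 × 9.156) = 2.177×10^-4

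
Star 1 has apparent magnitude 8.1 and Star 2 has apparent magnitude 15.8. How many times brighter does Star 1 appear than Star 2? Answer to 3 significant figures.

Δm = 8.1 − (15.8) = -7.7
Flux ratio = 10^(−0.4 Δm) = 10^(−0.4 × -7.7) = 10^3.080 = 1202

1200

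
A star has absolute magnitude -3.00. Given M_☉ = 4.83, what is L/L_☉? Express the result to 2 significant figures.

L/L_☉ ≈ 1400

M − M_☉ = -3.00 − 4.83 = -7.830
L/L_☉ = 10^(−0.4 (M − M_☉)) = 10^3.132 = 1355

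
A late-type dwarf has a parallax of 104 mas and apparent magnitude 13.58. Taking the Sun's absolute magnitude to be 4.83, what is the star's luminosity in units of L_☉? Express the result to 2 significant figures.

d = 1/p = 1000/104 mas = 9.615 pc
M = m − 5 log₁₀ d + 5 = 13.58 − 5·0.9830 + 5 = 13.665
M − M_☉ = 13.665 − 4.83 = 8.835
L/L_☉ = 10^(−0.4 × 8.835) = 2.924×10^-4

L/L_☉ ≈ 2.9×10^-4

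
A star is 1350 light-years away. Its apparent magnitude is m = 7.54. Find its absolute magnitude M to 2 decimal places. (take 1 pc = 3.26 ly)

d = 1350 ly / 3.26 = 414.1 pc
5 log₁₀(d/10 pc) = 5 log₁₀(414.1) − 5 = 8.086
M = m − 5 log₁₀(d/10) = 7.54 − 8.086 = -0.546

M ≈ -0.55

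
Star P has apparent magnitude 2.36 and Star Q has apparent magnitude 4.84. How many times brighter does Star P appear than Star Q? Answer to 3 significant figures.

Magnitude difference = -2.48
Flux ratio = 10^(−0.4 Δm) = 10^(−0.4 × -2.48) = 10^0.992 = 9.817

9.82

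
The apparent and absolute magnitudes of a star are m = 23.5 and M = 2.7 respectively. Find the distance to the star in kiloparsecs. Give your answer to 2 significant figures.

d ≈ 140 kpc

Distance modulus: m − M = 23.5 − (2.7) = 20.800
m − M = 5 log₁₀ d − 5
log₁₀ d = (m − M)/5 + 1 = 5.1600
d = 10^5.1600 = 144500 pc
= 144.5 kpc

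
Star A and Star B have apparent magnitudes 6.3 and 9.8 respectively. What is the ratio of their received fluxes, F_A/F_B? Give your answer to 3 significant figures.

F_A/F_B ≈ 25.1

Δm = 6.3 − (9.8) = -3.5
Flux ratio = 10^(−0.4 Δm) = 10^(−0.4 × -3.5) = 10^1.400 = 25.12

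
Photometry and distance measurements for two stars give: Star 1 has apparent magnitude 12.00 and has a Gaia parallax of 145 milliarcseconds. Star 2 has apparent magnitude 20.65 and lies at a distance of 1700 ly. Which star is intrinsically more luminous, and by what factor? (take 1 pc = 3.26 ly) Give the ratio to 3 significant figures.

Star 2 is more luminous, by a factor of 1.98.

Star 1: p = 145 mas = 0.145″ → d = 1/p = 6.897 pc
Star 1: M = m − 5 log₁₀ d + 5 = 12.00 − 5·0.8386 + 5 = 12.807
Star 2: d = 1700 ly / 3.26 = 521.5 pc
Star 2: M = m − 5 log₁₀ d + 5 = 20.65 − 5·2.7172 + 5 = 12.064
ΔM = M_1 − M_2 = 12.807 − (12.064) = 0.743; smaller M is more luminous → Star 2.
L ratio = 10^(0.4 |ΔM|) = 10^0.297 = 1.982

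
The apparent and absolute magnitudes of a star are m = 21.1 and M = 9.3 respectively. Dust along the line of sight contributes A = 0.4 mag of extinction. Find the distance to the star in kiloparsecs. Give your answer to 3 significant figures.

d ≈ 1.91 kpc

m − M = 5 log₁₀(d/10 pc) + A  ⇒  21.1 − (9.3) − 0.4 = 5 log₁₀(d/10)
11.400 = 5 log₁₀(d/10)
log₁₀ d = (m − M − A)/5 + 1 = 3.2800
d = 10^3.2800 = 1905 pc
= 1.905 kpc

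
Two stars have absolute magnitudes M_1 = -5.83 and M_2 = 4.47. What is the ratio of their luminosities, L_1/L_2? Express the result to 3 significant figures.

L_1/L_2 ≈ 13200

ΔM = M_1 − M_2 = -10.30
L_1/L_2 = 10^(−0.4 ΔM) = 10^4.120 = 13180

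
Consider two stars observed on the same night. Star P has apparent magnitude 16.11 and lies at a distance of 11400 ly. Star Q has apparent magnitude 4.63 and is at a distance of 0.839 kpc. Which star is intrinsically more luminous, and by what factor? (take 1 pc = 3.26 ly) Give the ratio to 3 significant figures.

Star Q is more luminous, by a factor of 2250.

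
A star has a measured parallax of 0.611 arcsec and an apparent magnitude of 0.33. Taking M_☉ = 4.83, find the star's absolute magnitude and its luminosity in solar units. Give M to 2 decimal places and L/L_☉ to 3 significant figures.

M ≈ 4.26; L/L_☉ ≈ 1.69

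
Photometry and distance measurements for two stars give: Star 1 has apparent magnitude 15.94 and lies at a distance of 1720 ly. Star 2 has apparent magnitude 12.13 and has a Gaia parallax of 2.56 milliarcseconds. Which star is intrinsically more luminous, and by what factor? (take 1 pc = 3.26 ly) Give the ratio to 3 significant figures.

Star 1: d = 1720 ly / 3.26 = 527.6 pc
Star 1: M = m − 5 log₁₀ d + 5 = 15.94 − 5·2.7223 + 5 = 7.328
Star 2: p = 2.56 mas = 2.56×10^-3″ → d = 1/p = 390.6 pc
Star 2: M = m − 5 log₁₀ d + 5 = 12.13 − 5·2.5918 + 5 = 4.171
ΔM = M_1 − M_2 = 7.328 − (4.171) = 3.157; smaller M is more luminous → Star 2.
L ratio = 10^(0.4 |ΔM|) = 10^1.263 = 18.32

Star 2 is more luminous, by a factor of 18.3.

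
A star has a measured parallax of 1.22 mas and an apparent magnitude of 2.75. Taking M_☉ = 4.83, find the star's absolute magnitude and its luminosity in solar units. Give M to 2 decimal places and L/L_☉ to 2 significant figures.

d = 1/p = 1000/1.22 mas = 819.7 pc
M = m − 5 log₁₀ d + 5 = 2.75 − 5·2.9136 + 5 = -6.818
M − M_☉ = -6.818 − 4.83 = -11.648
L/L_☉ = 10^(−0.4 × -11.648) = 45630

M ≈ -6.82; L/L_☉ ≈ 46000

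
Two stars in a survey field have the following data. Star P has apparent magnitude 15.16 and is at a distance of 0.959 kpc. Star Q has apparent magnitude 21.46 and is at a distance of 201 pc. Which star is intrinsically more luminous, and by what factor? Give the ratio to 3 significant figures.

Star P is more luminous, by a factor of 7540.

Star P: d = 0.959 kpc = 959.0 pc
Star P: M = m − 5 log₁₀ d + 5 = 15.16 − 5·2.9818 + 5 = 5.251
Star Q: M = m − 5 log₁₀ d + 5 = 21.46 − 5·2.3032 + 5 = 14.944
ΔM = M_P − M_Q = 5.251 − (14.944) = -9.693; smaller M is more luminous → Star P.
L ratio = 10^(0.4 |ΔM|) = 10^3.877 = 7538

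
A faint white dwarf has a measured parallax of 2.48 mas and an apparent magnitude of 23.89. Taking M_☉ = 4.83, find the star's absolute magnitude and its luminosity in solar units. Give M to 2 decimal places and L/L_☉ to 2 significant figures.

M ≈ 15.86; L/L_☉ ≈ 3.9×10^-5

d = 1/p = 1000/2.48 mas = 403.2 pc
M = m − 5 log₁₀ d + 5 = 23.89 − 5·2.6055 + 5 = 15.862
M − M_☉ = 15.862 − 4.83 = 11.032
L/L_☉ = 10^(−0.4 × 11.032) = 3.865×10^-5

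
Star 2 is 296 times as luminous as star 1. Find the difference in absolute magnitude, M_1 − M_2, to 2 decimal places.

M_1 − M_2 ≈ 6.18

Pogson: ΔM = −2.5 log₁₀(ratio) = −2.5 log₁₀(296) = −2.5 × 2.4713 = -6.178
Star 2 is brighter so has the smaller magnitude: M_1 − M_2 is positive.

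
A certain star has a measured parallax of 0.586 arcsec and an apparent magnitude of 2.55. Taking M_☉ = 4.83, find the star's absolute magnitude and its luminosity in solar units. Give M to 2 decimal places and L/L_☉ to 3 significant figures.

M ≈ 6.39; L/L_☉ ≈ 0.238

d = 1/p = 1/0.586″ = 1.706 pc
M = m − 5 log₁₀ d + 5 = 2.55 − 5·0.2321 + 5 = 6.389
M − M_☉ = 6.389 − 4.83 = 1.559
L/L_☉ = 10^(−0.4 × 1.559) = 0.2378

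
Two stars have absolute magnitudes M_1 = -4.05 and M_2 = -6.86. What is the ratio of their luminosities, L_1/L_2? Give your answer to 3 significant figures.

L_1/L_2 ≈ 0.0752

ΔM = M_1 − M_2 = 2.81
L_1/L_2 = 10^(−0.4 ΔM) = 10^-1.124 = 0.07516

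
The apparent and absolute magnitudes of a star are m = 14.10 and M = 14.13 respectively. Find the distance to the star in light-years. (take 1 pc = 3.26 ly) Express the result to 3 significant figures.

Distance modulus: m − M = 14.10 − (14.13) = -0.030
m − M = 5 log₁₀ d − 5
log₁₀ d = (m − M)/5 + 1 = 0.9940
d = 10^0.9940 = 9.863 pc
= 32.15 ly

d ≈ 32.2 ly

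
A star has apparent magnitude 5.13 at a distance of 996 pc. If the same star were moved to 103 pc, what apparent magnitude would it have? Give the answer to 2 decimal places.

Flux ∝ 1/d², so Δm = 5 log₁₀(d₂/d₁) = 5 log₁₀(103/996) = -4.927
m₂ = m₁ + Δm = 5.13 + (-4.927) = 0.203

m ≈ 0.20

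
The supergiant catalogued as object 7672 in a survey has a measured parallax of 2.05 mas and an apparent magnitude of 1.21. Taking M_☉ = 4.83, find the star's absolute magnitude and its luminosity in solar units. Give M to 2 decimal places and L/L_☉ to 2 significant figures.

M ≈ -7.23; L/L_☉ ≈ 67000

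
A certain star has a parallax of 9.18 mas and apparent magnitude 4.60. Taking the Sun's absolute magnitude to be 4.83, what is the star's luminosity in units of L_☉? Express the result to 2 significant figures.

L/L_☉ ≈ 150

d = 1/p = 1000/9.18 mas = 108.9 pc
M = m − 5 log₁₀ d + 5 = 4.60 − 5·2.0372 + 5 = -0.586
M − M_☉ = -0.586 − 4.83 = -5.416
L/L_☉ = 10^(−0.4 × -5.416) = 146.7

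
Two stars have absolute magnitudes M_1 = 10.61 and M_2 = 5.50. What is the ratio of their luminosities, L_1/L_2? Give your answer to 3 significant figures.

ΔM = M_1 − M_2 = 5.11
L_1/L_2 = 10^(−0.4 ΔM) = 10^-2.044 = 9.036×10^-3

L_1/L_2 ≈ 9.04×10^-3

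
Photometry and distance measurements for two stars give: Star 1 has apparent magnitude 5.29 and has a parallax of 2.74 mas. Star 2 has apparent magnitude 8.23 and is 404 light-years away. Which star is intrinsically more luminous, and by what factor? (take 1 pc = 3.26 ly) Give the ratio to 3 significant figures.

Star 1 is more luminous, by a factor of 130.

Star 1: p = 2.74 mas = 2.74×10^-3″ → d = 1/p = 365.0 pc
Star 1: M = m − 5 log₁₀ d + 5 = 5.29 − 5·2.5622 + 5 = -2.521
Star 2: d = 404 ly / 3.26 = 123.9 pc
Star 2: M = m − 5 log₁₀ d + 5 = 8.23 − 5·2.0932 + 5 = 2.764
ΔM = M_1 − M_2 = -2.521 − (2.764) = -5.285; smaller M is more luminous → Star 1.
L ratio = 10^(0.4 |ΔM|) = 10^2.114 = 130.1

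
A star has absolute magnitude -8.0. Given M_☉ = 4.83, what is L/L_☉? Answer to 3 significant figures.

M − M_☉ = -8.0 − 4.83 = -12.830
L/L_☉ = 10^(−0.4 (M − M_☉)) = 10^5.132 = 135500

L/L_☉ ≈ 136000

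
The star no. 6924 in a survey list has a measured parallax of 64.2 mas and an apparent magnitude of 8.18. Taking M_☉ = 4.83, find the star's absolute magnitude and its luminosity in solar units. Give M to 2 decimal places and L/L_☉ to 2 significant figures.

d = 1/p = 1000/64.2 mas = 15.58 pc
M = m − 5 log₁₀ d + 5 = 8.18 − 5·1.1925 + 5 = 7.218
M − M_☉ = 7.218 − 4.83 = 2.388
L/L_☉ = 10^(−0.4 × 2.388) = 0.1109

M ≈ 7.22; L/L_☉ ≈ 0.11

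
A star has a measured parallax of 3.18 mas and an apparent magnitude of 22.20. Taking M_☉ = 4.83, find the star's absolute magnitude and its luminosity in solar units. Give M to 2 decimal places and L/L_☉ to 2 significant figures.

d = 1/p = 1000/3.18 mas = 314.5 pc
M = m − 5 log₁₀ d + 5 = 22.20 − 5·2.4976 + 5 = 14.712
M − M_☉ = 14.712 − 4.83 = 9.882
L/L_☉ = 10^(−0.4 × 9.882) = 1.115×10^-4

M ≈ 14.71; L/L_☉ ≈ 1.1×10^-4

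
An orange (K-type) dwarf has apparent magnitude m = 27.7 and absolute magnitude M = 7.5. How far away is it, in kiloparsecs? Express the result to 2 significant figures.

d ≈ 110 kpc

Distance modulus: m − M = 27.7 − (7.5) = 20.200
m − M = 5 log₁₀ d − 5
log₁₀ d = (m − M)/5 + 1 = 5.0400
d = 10^5.0400 = 109600 pc
= 109.6 kpc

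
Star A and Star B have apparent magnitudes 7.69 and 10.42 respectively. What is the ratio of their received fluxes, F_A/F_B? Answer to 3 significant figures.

Δm = 7.69 − (10.42) = -2.73
Flux ratio = 10^(−0.4 Δm) = 10^(−0.4 × -2.73) = 10^1.092 = 12.36

F_A/F_B ≈ 12.4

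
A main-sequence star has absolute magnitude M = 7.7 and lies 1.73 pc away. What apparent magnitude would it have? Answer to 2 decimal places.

m = M + 5 log₁₀ d − 5 = 7.7 + 5·0.2380 − 5 = 3.890

m ≈ 3.89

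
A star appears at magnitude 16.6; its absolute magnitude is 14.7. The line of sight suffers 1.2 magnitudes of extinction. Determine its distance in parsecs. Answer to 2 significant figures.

m − M = 5 log₁₀(d/10 pc) + A  ⇒  16.6 − (14.7) − 1.2 = 5 log₁₀(d/10)
0.700 = 5 log₁₀(d/10)
log₁₀ d = (m − M − A)/5 + 1 = 1.1400
d = 10^1.1400 = 13.80 pc

d ≈ 14 pc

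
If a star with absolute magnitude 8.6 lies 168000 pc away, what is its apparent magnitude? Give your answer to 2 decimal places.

m ≈ 29.73

m = M + 5 log₁₀ d − 5 = 8.6 + 5·5.2253 − 5 = 29.727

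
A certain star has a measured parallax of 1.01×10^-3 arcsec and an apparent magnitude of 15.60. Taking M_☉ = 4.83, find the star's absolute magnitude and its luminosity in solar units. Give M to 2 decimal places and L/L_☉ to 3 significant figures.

M ≈ 5.62; L/L_☉ ≈ 0.482

d = 1/p = 1/1.01×10^-3″ = 990.1 pc
M = m − 5 log₁₀ d + 5 = 15.60 − 5·2.9957 + 5 = 5.622
M − M_☉ = 5.622 − 4.83 = 0.792
L/L_☉ = 10^(−0.4 × 0.792) = 0.4823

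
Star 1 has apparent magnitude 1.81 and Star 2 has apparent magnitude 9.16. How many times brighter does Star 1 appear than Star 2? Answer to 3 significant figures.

871

Δm = 1.81 − (9.16) = -7.35
Flux ratio = 10^(−0.4 Δm) = 10^(−0.4 × -7.35) = 10^2.940 = 871.0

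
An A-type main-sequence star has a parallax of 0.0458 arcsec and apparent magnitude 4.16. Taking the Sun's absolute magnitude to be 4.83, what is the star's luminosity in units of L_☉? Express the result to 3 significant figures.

d = 1/p = 1/0.0458″ = 21.83 pc
M = m − 5 log₁₀ d + 5 = 4.16 − 5·1.3391 + 5 = 2.464
M − M_☉ = 2.464 − 4.83 = -2.366
L/L_☉ = 10^(−0.4 × -2.366) = 8.836

L/L_☉ ≈ 8.84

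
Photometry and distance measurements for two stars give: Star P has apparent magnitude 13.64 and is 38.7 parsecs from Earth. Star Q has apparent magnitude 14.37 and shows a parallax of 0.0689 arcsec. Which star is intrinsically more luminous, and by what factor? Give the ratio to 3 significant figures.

Star P is more luminous, by a factor of 13.9.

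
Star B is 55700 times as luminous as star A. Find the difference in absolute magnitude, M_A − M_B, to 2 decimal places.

M_A − M_B ≈ 11.86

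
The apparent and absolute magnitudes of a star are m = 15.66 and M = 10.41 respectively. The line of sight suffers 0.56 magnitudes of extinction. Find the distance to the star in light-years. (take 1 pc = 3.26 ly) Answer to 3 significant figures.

d ≈ 283 ly

m − M = 5 log₁₀(d/10 pc) + A  ⇒  15.66 − (10.41) − 0.56 = 5 log₁₀(d/10)
4.690 = 5 log₁₀(d/10)
log₁₀ d = (m − M − A)/5 + 1 = 1.9380
d = 10^1.9380 = 86.70 pc
= 282.6 ly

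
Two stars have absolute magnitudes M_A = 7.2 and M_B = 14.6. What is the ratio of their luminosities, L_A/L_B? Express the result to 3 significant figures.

ΔM = M_A − M_B = -7.4
L_A/L_B = 10^(−0.4 ΔM) = 10^2.960 = 912.0

L_A/L_B ≈ 912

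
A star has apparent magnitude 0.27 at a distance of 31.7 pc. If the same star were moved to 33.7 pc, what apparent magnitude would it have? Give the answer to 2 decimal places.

Flux ∝ 1/d², so Δm = 5 log₁₀(d₂/d₁) = 5 log₁₀(33.7/31.7) = 0.133
m₂ = m₁ + Δm = 0.27 + (0.133) = 0.403

m ≈ 0.40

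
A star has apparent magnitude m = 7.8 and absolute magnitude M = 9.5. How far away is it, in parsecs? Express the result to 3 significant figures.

Distance modulus: m − M = 7.8 − (9.5) = -1.700
m − M = 5 log₁₀ d − 5
log₁₀ d = (m − M)/5 + 1 = 0.6600
d = 10^0.6600 = 4.571 pc

d ≈ 4.57 pc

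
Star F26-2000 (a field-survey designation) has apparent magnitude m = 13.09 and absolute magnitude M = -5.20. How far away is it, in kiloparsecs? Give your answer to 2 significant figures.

d ≈ 45 kpc

Distance modulus: m − M = 13.09 − (-5.20) = 18.290
m − M = 5 log₁₀ d − 5
log₁₀ d = (m − M)/5 + 1 = 4.6580
d = 10^4.6580 = 45500 pc
= 45.50 kpc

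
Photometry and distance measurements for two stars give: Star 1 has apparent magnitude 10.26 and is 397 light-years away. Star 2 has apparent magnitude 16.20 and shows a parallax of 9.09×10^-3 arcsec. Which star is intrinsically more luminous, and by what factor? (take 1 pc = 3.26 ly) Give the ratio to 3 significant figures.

Star 1: d = 397 ly / 3.26 = 121.8 pc
Star 1: M = m − 5 log₁₀ d + 5 = 10.26 − 5·2.0856 + 5 = 4.832
Star 2: d = 1/p = 1/9.09×10^-3″ = 110.0 pc
Star 2: M = m − 5 log₁₀ d + 5 = 16.20 − 5·2.0414 + 5 = 10.993
ΔM = M_1 − M_2 = 4.832 − (10.993) = -6.161; smaller M is more luminous → Star 1.
L ratio = 10^(0.4 |ΔM|) = 10^2.464 = 291.3

Star 1 is more luminous, by a factor of 291.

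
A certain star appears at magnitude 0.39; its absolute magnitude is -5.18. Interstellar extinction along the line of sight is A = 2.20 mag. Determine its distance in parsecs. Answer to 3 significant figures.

d ≈ 47.2 pc

m − M = 5 log₁₀(d/10 pc) + A  ⇒  0.39 − (-5.18) − 2.20 = 5 log₁₀(d/10)
3.370 = 5 log₁₀(d/10)
log₁₀ d = (m − M − A)/5 + 1 = 1.6740
d = 10^1.6740 = 47.21 pc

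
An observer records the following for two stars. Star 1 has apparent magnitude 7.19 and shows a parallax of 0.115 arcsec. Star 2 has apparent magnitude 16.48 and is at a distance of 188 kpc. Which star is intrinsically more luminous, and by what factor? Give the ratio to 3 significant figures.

Star 2 is more luminous, by a factor of 89900.

Star 1: d = 1/p = 1/0.115″ = 8.696 pc
Star 1: M = m − 5 log₁₀ d + 5 = 7.19 − 5·0.9393 + 5 = 7.493
Star 2: d = 188 kpc = 188000 pc
Star 2: M = m − 5 log₁₀ d + 5 = 16.48 − 5·5.2742 + 5 = -4.891
ΔM = M_1 − M_2 = 7.493 − (-4.891) = 12.384; smaller M is more luminous → Star 2.
L ratio = 10^(0.4 |ΔM|) = 10^4.954 = 89890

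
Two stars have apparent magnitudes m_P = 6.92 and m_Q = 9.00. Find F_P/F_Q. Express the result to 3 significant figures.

F_P/F_Q ≈ 6.79

Magnitude difference = -2.08
Flux ratio = 10^(−0.4 Δm) = 10^(−0.4 × -2.08) = 10^0.832 = 6.792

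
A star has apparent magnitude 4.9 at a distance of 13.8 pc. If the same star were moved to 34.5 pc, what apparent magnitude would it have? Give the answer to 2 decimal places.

m ≈ 6.89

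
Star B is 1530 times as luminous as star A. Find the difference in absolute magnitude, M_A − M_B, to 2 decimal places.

M_A − M_B ≈ 7.96

Pogson: ΔM = −2.5 log₁₀(ratio) = −2.5 log₁₀(1530) = −2.5 × 3.1847 = -7.962
Star B is brighter so has the smaller magnitude: M_A − M_B is positive.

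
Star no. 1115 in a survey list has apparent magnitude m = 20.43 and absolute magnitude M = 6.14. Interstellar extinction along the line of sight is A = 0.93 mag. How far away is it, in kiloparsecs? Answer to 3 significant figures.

m − M = 5 log₁₀(d/10 pc) + A  ⇒  20.43 − (6.14) − 0.93 = 5 log₁₀(d/10)
13.360 = 5 log₁₀(d/10)
log₁₀ d = (m − M − A)/5 + 1 = 3.6720
d = 10^3.6720 = 4699 pc
= 4.699 kpc

d ≈ 4.70 kpc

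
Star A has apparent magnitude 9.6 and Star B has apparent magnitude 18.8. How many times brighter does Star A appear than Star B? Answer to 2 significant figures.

Δm = 9.6 − (18.8) = -9.2
Flux ratio = 10^(−0.4 Δm) = 10^(−0.4 × -9.2) = 10^3.680 = 4786

4800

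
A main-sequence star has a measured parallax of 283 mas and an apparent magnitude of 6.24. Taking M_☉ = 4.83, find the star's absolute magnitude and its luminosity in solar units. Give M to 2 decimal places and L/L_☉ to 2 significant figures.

d = 1/p = 1000/283 mas = 3.534 pc
M = m − 5 log₁₀ d + 5 = 6.24 − 5·0.5482 + 5 = 8.499
M − M_☉ = 8.499 − 4.83 = 3.669
L/L_☉ = 10^(−0.4 × 3.669) = 0.03407

M ≈ 8.50; L/L_☉ ≈ 0.034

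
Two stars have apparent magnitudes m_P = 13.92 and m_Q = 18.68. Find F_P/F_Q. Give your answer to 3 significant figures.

F_P/F_Q ≈ 80.2

Magnitude difference = -4.76
Flux ratio = 10^(−0.4 Δm) = 10^(−0.4 × -4.76) = 10^1.904 = 80.17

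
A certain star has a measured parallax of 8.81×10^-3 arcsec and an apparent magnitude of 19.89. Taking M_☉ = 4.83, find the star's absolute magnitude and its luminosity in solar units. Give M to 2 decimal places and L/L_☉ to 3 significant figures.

d = 1/p = 1/8.81×10^-3″ = 113.5 pc
M = m − 5 log₁₀ d + 5 = 19.89 − 5·2.0550 + 5 = 14.615
M − M_☉ = 14.615 − 4.83 = 9.785
L/L_☉ = 10^(−0.4 × 9.785) = 1.219×10^-4

M ≈ 14.61; L/L_☉ ≈ 1.22×10^-4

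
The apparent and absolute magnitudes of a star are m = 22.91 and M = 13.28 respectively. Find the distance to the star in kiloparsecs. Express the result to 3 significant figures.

d ≈ 0.843 kpc

Distance modulus: m − M = 22.91 − (13.28) = 9.630
m − M = 5 log₁₀ d − 5
log₁₀ d = (m − M)/5 + 1 = 2.9260
d = 10^2.9260 = 843.3 pc
= 0.8433 kpc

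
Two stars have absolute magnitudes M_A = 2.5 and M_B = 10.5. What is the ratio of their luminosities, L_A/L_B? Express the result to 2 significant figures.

L_A/L_B ≈ 1600

ΔM = M_A − M_B = -8.0
L_A/L_B = 10^(−0.4 ΔM) = 10^3.200 = 1585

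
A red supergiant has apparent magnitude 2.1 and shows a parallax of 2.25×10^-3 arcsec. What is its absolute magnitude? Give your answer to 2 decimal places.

M ≈ -6.14

d = 1/p = 1/2.25×10^-3″ = 444.4 pc
5 log₁₀(d/10 pc) = 5 log₁₀(444.4) − 5 = 8.239
M = m − 5 log₁₀(d/10) = 2.1 − 8.239 = -6.139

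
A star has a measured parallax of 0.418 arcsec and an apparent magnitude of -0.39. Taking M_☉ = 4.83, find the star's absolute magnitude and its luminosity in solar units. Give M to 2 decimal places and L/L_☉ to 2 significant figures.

M ≈ 2.72; L/L_☉ ≈ 7.0

d = 1/p = 1/0.418″ = 2.392 pc
M = m − 5 log₁₀ d + 5 = -0.39 − 5·0.3788 + 5 = 2.716
M − M_☉ = 2.716 − 4.83 = -2.114
L/L_☉ = 10^(−0.4 × -2.114) = 7.009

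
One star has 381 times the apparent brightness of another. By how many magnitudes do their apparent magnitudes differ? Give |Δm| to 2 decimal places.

|Δm| ≈ 6.45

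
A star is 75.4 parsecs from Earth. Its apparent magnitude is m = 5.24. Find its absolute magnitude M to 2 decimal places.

M ≈ 0.85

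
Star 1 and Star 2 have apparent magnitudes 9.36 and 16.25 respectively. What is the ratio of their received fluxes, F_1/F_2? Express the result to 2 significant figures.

Δm = 9.36 − (16.25) = -6.89
Flux ratio = 10^(−0.4 Δm) = 10^(−0.4 × -6.89) = 10^2.756 = 570.2

F_1/F_2 ≈ 570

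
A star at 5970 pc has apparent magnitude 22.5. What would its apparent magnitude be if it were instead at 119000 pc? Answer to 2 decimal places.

Flux ∝ 1/d², so Δm = 5 log₁₀(d₂/d₁) = 5 log₁₀(119000/5970) = 6.498
m₂ = m₁ + Δm = 22.5 + (6.498) = 28.998

m ≈ 29.00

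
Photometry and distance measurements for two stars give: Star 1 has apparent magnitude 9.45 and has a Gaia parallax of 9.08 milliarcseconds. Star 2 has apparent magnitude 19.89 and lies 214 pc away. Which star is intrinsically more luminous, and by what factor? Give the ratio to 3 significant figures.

Star 1 is more luminous, by a factor of 3970.

Star 1: p = 9.08 mas = 9.08×10^-3″ → d = 1/p = 110.1 pc
Star 1: M = m − 5 log₁₀ d + 5 = 9.45 − 5·2.0419 + 5 = 4.240
Star 2: M = m − 5 log₁₀ d + 5 = 19.89 − 5·2.3304 + 5 = 13.238
ΔM = M_1 − M_2 = 4.240 − (13.238) = -8.998; smaller M is more luminous → Star 1.
L ratio = 10^(0.4 |ΔM|) = 10^3.599 = 3972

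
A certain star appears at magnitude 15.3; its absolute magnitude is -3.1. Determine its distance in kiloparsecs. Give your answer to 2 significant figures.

d ≈ 48 kpc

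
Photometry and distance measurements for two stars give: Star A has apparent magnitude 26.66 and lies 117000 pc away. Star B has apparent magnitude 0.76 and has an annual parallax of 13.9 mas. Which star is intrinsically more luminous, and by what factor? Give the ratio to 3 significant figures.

Star A: M = m − 5 log₁₀ d + 5 = 26.66 − 5·5.0682 + 5 = 6.319
Star B: p = 13.9 mas = 0.0139″ → d = 1/p = 71.94 pc
Star B: M = m − 5 log₁₀ d + 5 = 0.76 − 5·1.8570 + 5 = -3.525
ΔM = M_A − M_B = 6.319 − (-3.525) = 9.844; smaller M is more luminous → Star B.
L ratio = 10^(0.4 |ΔM|) = 10^3.938 = 8662

Star B is more luminous, by a factor of 8660.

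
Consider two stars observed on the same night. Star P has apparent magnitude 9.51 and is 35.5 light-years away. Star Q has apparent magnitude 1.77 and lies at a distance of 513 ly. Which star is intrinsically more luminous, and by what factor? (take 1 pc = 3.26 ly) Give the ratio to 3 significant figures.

Star Q is more luminous, by a factor of 260000.

Star P: d = 35.5 ly / 3.26 = 10.89 pc
Star P: M = m − 5 log₁₀ d + 5 = 9.51 − 5·1.0370 + 5 = 9.325
Star Q: d = 513 ly / 3.26 = 157.4 pc
Star Q: M = m − 5 log₁₀ d + 5 = 1.77 − 5·2.1969 + 5 = -4.214
ΔM = M_P − M_Q = 9.325 − (-4.214) = 13.539; smaller M is more luminous → Star Q.
L ratio = 10^(0.4 |ΔM|) = 10^5.416 = 260500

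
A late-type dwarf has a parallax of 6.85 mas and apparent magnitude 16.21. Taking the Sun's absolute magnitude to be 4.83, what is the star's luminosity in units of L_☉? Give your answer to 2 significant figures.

L/L_☉ ≈ 6.0×10^-3

d = 1/p = 1000/6.85 mas = 146.0 pc
M = m − 5 log₁₀ d + 5 = 16.21 − 5·2.1643 + 5 = 10.388
M − M_☉ = 10.388 − 4.83 = 5.558
L/L_☉ = 10^(−0.4 × 5.558) = 5.979×10^-3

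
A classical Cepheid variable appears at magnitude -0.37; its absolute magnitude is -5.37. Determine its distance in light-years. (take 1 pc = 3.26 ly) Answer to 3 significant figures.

Distance modulus: m − M = -0.37 − (-5.37) = 5.000
m − M = 5 log₁₀ d − 5
log₁₀ d = (m − M)/5 + 1 = 2.0000
d = 10^2.0000 = 100.0 pc
= 326.0 ly

d ≈ 326 ly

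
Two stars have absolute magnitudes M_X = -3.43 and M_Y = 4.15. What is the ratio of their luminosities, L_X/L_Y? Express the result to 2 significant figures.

L_X/L_Y ≈ 1100

ΔM = M_X − M_Y = -7.58
L_X/L_Y = 10^(−0.4 ΔM) = 10^3.032 = 1076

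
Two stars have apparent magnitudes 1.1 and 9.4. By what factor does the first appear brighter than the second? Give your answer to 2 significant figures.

2100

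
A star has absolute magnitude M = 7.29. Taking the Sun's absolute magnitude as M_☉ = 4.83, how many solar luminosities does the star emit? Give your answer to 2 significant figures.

M − M_☉ = 7.29 − 4.83 = 2.460
L/L_☉ = 10^(−0.4 (M − M_☉)) = 10^-0.984 = 0.1038

L/L_☉ ≈ 0.10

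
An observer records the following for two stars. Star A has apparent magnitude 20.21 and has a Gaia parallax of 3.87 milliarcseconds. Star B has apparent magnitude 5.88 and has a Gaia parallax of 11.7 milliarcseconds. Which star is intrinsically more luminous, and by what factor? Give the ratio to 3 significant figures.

Star A: p = 3.87 mas = 3.87×10^-3″ → d = 1/p = 258.4 pc
Star A: M = m − 5 log₁₀ d + 5 = 20.21 − 5·2.4123 + 5 = 13.149
Star B: p = 11.7 mas = 0.0117″ → d = 1/p = 85.47 pc
Star B: M = m − 5 log₁₀ d + 5 = 5.88 − 5·1.9318 + 5 = 1.221
ΔM = M_A − M_B = 13.149 − (1.221) = 11.928; smaller M is more luminous → Star B.
L ratio = 10^(0.4 |ΔM|) = 10^4.771 = 59030

Star B is more luminous, by a factor of 59000.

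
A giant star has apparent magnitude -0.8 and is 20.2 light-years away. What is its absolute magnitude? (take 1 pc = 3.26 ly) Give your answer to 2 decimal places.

M ≈ 0.24

d = 20.2 ly / 3.26 = 6.196 pc
5 log₁₀(d/10 pc) = 5 log₁₀(6.196) − 5 = -1.039
M = m − 5 log₁₀(d/10) = -0.8 + 1.039 = 0.239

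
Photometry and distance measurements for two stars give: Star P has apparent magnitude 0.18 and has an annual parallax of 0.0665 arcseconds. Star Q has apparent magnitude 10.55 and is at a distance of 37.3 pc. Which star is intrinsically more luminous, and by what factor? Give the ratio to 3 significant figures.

Star P is more luminous, by a factor of 2290.

Star P: d = 1/p = 1/0.0665″ = 15.04 pc
Star P: M = m − 5 log₁₀ d + 5 = 0.18 − 5·1.1772 + 5 = -0.706
Star Q: M = m − 5 log₁₀ d + 5 = 10.55 − 5·1.5717 + 5 = 7.691
ΔM = M_P − M_Q = -0.706 − (7.691) = -8.397; smaller M is more luminous → Star P.
L ratio = 10^(0.4 |ΔM|) = 10^3.359 = 2285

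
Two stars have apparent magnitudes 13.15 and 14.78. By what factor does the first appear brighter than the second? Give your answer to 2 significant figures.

Magnitude difference = -1.63
Flux ratio = 10^(−0.4 Δm) = 10^(−0.4 × -1.63) = 10^0.652 = 4.487

4.5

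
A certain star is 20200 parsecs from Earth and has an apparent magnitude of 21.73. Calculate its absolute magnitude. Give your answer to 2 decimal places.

M ≈ 5.20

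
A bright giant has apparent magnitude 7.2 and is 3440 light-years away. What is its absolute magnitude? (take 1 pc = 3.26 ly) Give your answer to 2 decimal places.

d = 3440 ly / 3.26 = 1055 pc
5 log₁₀(d/10 pc) = 5 log₁₀(1055) − 5 = 10.117
M = m − 5 log₁₀(d/10) = 7.2 − 10.117 = -2.917

M ≈ -2.92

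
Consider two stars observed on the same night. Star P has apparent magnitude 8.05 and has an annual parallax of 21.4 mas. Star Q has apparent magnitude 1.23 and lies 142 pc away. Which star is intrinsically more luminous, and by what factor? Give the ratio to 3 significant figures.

Star P: p = 21.4 mas = 0.0214″ → d = 1/p = 46.73 pc
Star P: M = m − 5 log₁₀ d + 5 = 8.05 − 5·1.6696 + 5 = 4.702
Star Q: M = m − 5 log₁₀ d + 5 = 1.23 − 5·2.1523 + 5 = -4.531
ΔM = M_P − M_Q = 4.702 − (-4.531) = 9.234; smaller M is more luminous → Star Q.
L ratio = 10^(0.4 |ΔM|) = 10^3.693 = 4936

Star Q is more luminous, by a factor of 4940.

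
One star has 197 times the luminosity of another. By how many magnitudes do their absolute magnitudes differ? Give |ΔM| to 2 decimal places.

|ΔM| ≈ 5.74

Pogson: ΔM = −2.5 log₁₀(ratio) = −2.5 log₁₀(197) = −2.5 × 2.2945 = -5.736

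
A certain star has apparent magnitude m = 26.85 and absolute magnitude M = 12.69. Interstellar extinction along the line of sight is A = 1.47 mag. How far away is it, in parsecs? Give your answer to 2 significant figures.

d ≈ 3500 pc

m − M = 5 log₁₀(d/10 pc) + A  ⇒  26.85 − (12.69) − 1.47 = 5 log₁₀(d/10)
12.690 = 5 log₁₀(d/10)
log₁₀ d = (m − M − A)/5 + 1 = 3.5380
d = 10^3.5380 = 3451 pc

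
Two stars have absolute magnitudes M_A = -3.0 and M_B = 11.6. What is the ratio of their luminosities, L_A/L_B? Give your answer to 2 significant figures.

ΔM = M_A − M_B = -14.6
L_A/L_B = 10^(−0.4 ΔM) = 10^5.840 = 691800

L_A/L_B ≈ 690000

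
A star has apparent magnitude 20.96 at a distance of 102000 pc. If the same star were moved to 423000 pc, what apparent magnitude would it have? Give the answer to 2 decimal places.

m ≈ 24.05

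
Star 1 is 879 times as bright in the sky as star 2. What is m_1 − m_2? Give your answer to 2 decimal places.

Pogson: Δm = −2.5 log₁₀(ratio) = −2.5 log₁₀(879) = −2.5 × 2.9440 = -7.360
Star 1 is brighter, so it has the smaller magnitude: the difference is negative.

m_1 − m_2 ≈ -7.36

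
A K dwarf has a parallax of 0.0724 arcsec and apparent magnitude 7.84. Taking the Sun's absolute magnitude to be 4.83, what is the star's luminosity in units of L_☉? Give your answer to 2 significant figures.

d = 1/p = 1/0.0724″ = 13.81 pc
M = m − 5 log₁₀ d + 5 = 7.84 − 5·1.1403 + 5 = 7.139
M − M_☉ = 7.139 − 4.83 = 2.309
L/L_☉ = 10^(−0.4 × 2.309) = 0.1193

L/L_☉ ≈ 0.12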